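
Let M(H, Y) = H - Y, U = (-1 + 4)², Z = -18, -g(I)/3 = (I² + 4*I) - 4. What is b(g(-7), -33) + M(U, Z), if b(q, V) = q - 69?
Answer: -93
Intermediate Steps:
g(I) = 12 - 12*I - 3*I² (g(I) = -3*((I² + 4*I) - 4) = -3*(-4 + I² + 4*I) = 12 - 12*I - 3*I²)
b(q, V) = -69 + q
U = 9 (U = 3² = 9)
b(g(-7), -33) + M(U, Z) = (-69 + (12 - 12*(-7) - 3*(-7)²)) + (9 - 1*(-18)) = (-69 + (12 + 84 - 3*49)) + (9 + 18) = (-69 + (12 + 84 - 147)) + 27 = (-69 - 51) + 27 = -120 + 27 = -93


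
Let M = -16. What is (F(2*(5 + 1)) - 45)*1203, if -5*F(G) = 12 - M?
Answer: -304359/5 ≈ -60872.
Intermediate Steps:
F(G) = -28/5 (F(G) = -(12 - 1*(-16))/5 = -(12 + 16)/5 = -1/5*28 = -28/5)
(F(2*(5 + 1)) - 45)*1203 = (-28/5 - 45)*1203 = -253/5*1203 = -304359/5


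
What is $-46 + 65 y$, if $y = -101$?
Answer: $-6611$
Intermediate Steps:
$-46 + 65 y = -46 + 65 \left(-101\right) = -46 - 6565 = -6611$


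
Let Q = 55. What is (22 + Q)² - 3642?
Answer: 2287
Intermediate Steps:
(22 + Q)² - 3642 = (22 + 55)² - 3642 = 77² - 3642 = 5929 - 3642 = 2287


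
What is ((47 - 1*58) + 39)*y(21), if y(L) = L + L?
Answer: 1176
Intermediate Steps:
y(L) = 2*L
((47 - 1*58) + 39)*y(21) = ((47 - 1*58) + 39)*(2*21) = ((47 - 58) + 39)*42 = (-11 + 39)*42 = 28*42 = 1176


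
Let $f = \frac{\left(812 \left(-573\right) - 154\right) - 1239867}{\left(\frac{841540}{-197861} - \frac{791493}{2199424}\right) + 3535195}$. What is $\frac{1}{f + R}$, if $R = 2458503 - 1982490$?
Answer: $\frac{1538444972982623047}{732319064812833146428603} \approx 2.1008 \cdot 10^{-6}$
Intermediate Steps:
$R = 476013$
$f = - \frac{742111544198043008}{1538444972982623047}$ ($f = \frac{\left(-465276 - 154\right) - 1239867}{\left(841540 \left(- \frac{1}{197861}\right) - \frac{791493}{2199424}\right) + 3535195} = \frac{-465430 - 1239867}{\left(- \frac{841540}{197861} - \frac{791493}{2199424}\right) + 3535195} = - \frac{1705297}{- \frac{2007508869433}{435180232064} + 3535195} = - \frac{1705297}{\frac{1538444972982623047}{435180232064}} = \left(-1705297\right) \frac{435180232064}{1538444972982623047} = - \frac{742111544198043008}{1538444972982623047} \approx -0.48238$)
$\frac{1}{f + R} = \frac{1}{- \frac{742111544198043008}{1538444972982623047} + 476013} = \frac{1}{\frac{732319064812833146428603}{1538444972982623047}} = \frac{1538444972982623047}{732319064812833146428603}$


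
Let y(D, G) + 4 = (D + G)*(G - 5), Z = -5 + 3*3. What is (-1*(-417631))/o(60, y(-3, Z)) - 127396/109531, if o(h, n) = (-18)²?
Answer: 45702264757/35488044 ≈ 1287.8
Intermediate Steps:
Z = 4 (Z = -5 + 9 = 4)
y(D, G) = -4 + (-5 + G)*(D + G) (y(D, G) = -4 + (D + G)*(G - 5) = -4 + (D + G)*(-5 + G) = -4 + (-5 + G)*(D + G))
o(h, n) = 324
(-1*(-417631))/o(60, y(-3, Z)) - 127396/109531 = -1*(-417631)/324 - 127396/109531 = 417631*(1/324) - 127396*1/109531 = 417631/324 - 127396/109531 = 45702264757/35488044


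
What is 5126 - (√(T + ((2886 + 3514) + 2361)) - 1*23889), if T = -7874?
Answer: 29015 - √887 ≈ 28985.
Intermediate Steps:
5126 - (√(T + ((2886 + 3514) + 2361)) - 1*23889) = 5126 - (√(-7874 + ((2886 + 3514) + 2361)) - 1*23889) = 5126 - (√(-7874 + (6400 + 2361)) - 23889) = 5126 - (√(-7874 + 8761) - 23889) = 5126 - (√887 - 23889) = 5126 - (-23889 + √887) = 5126 + (23889 - √887) = 29015 - √887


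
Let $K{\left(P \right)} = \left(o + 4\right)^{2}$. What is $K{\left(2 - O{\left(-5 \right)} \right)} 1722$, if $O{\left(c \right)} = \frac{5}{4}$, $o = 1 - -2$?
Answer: $84378$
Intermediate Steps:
$o = 3$ ($o = 1 + 2 = 3$)
$O{\left(c \right)} = \frac{5}{4}$ ($O{\left(c \right)} = 5 \cdot \frac{1}{4} = \frac{5}{4}$)
$K{\left(P \right)} = 49$ ($K{\left(P \right)} = \left(3 + 4\right)^{2} = 7^{2} = 49$)
$K{\left(2 - O{\left(-5 \right)} \right)} 1722 = 49 \cdot 1722 = 84378$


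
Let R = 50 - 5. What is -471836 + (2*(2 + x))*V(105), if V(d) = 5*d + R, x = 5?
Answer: -463856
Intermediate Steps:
R = 45
V(d) = 45 + 5*d (V(d) = 5*d + 45 = 45 + 5*d)
-471836 + (2*(2 + x))*V(105) = -471836 + (2*(2 + 5))*(45 + 5*105) = -471836 + (2*7)*(45 + 525) = -471836 + 14*570 = -471836 + 7980 = -463856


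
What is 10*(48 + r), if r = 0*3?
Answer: 480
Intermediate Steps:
r = 0
10*(48 + r) = 10*(48 + 0) = 10*48 = 480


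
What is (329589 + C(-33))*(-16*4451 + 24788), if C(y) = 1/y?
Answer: -168323723536/11 ≈ -1.5302e+10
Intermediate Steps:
(329589 + C(-33))*(-16*4451 + 24788) = (329589 + 1/(-33))*(-16*4451 + 24788) = (329589 - 1/33)*(-71216 + 24788) = (10876436/33)*(-46428) = -168323723536/11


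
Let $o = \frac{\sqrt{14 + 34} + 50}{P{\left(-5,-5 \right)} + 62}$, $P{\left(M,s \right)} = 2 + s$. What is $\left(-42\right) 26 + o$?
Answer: $- \frac{64378}{59} + \frac{4 \sqrt{3}}{59} \approx -1091.0$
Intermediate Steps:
$o = \frac{50}{59} + \frac{4 \sqrt{3}}{59}$ ($o = \frac{\sqrt{14 + 34} + 50}{\left(2 - 5\right) + 62} = \frac{\sqrt{48} + 50}{-3 + 62} = \frac{4 \sqrt{3} + 50}{59} = \left(50 + 4 \sqrt{3}\right) \frac{1}{59} = \frac{50}{59} + \frac{4 \sqrt{3}}{59} \approx 0.96488$)
$\left(-42\right) 26 + o = \left(-42\right) 26 + \left(\frac{50}{59} + \frac{4 \sqrt{3}}{59}\right) = -1092 + \left(\frac{50}{59} + \frac{4 \sqrt{3}}{59}\right) = - \frac{64378}{59} + \frac{4 \sqrt{3}}{59}$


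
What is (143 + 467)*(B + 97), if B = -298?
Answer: -122610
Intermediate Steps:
(143 + 467)*(B + 97) = (143 + 467)*(-298 + 97) = 610*(-201) = -122610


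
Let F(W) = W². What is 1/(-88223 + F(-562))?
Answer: 1/227621 ≈ 4.3933e-6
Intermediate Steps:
1/(-88223 + F(-562)) = 1/(-88223 + (-562)²) = 1/(-88223 + 315844) = 1/227621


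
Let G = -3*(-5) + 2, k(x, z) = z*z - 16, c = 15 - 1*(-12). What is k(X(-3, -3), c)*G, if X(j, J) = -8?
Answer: 12121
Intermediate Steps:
c = 27 (c = 15 + 12 = 27)
k(x, z) = -16 + z**2 (k(x, z) = z**2 - 16 = -16 + z**2)
G = 17 (G = 15 + 2 = 17)
k(X(-3, -3), c)*G = (-16 + 27**2)*17 = (-16 + 729)*17 = 713*17 = 12121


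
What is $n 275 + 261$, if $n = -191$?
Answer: $-52264$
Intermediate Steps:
$n 275 + 261 = \left(-191\right) 275 + 261 = -52525 + 261 = -52264$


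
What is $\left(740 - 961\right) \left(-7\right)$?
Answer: $1547$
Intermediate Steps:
$\left(740 - 961\right) \left(-7\right) = \left(-221\right) \left(-7\right) = 1547$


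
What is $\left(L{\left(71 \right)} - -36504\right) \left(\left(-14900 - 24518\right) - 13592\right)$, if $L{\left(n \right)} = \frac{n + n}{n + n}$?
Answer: $-1935130050$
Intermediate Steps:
$L{\left(n \right)} = 1$ ($L{\left(n \right)} = \frac{2 n}{2 n} = 2 n \frac{1}{2 n} = 1$)
$\left(L{\left(71 \right)} - -36504\right) \left(\left(-14900 - 24518\right) - 13592\right) = \left(1 - -36504\right) \left(\left(-14900 - 24518\right) - 13592\right) = \left(1 + 36504\right) \left(\left(-14900 - 24518\right) - 13592\right) = 36505 \left(-39418 - 13592\right) = 36505 \left(-53010\right) = -1935130050$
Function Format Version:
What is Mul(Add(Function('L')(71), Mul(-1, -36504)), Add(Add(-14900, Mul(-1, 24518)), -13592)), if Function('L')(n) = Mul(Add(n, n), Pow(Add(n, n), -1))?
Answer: -1935130050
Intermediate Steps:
Function('L')(n) = 1 (Function('L')(n) = Mul(Mul(2, n), Pow(Mul(2, n), -1)) = Mul(Mul(2, n), Mul(Rational(1, 2), Pow(n, -1))) = 1)
Mul(Add(Function('L')(71), Mul(-1, -36504)), Add(Add(-14900, Mul(-1, 24518)), -13592)) = Mul(Add(1, Mul(-1, -36504)), Add(Add(-14900, Mul(-1, 24518)), -13592)) = Mul(Add(1, 36504), Add(Add(-14900, -24518), -13592)) = Mul(36505, Add(-39418, -13592)) = Mul(36505, -53010) = -1935130050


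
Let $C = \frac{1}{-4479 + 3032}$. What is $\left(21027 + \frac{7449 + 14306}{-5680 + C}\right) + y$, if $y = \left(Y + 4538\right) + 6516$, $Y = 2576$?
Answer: $\frac{284813051892}{8218961} \approx 34653.0$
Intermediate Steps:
$C = - \frac{1}{1447}$ ($C = \frac{1}{-1447} = - \frac{1}{1447} \approx -0.00069109$)
$y = 13630$ ($y = \left(2576 + 4538\right) + 6516 = 7114 + 6516 = 13630$)
$\left(21027 + \frac{7449 + 14306}{-5680 + C}\right) + y = \left(21027 + \frac{7449 + 14306}{-5680 - \frac{1}{1447}}\right) + 13630 = \left(21027 + \frac{21755}{- \frac{8218961}{1447}}\right) + 13630 = \left(21027 + 21755 \left(- \frac{1447}{8218961}\right)\right) + 13630 = \left(21027 - \frac{31479485}{8218961}\right) + 13630 = \frac{172788613462}{8218961} + 13630 = \frac{284813051892}{8218961}$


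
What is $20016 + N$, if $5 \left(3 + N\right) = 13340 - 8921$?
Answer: $\frac{104484}{5} \approx 20897.0$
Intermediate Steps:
$N = \frac{4404}{5}$ ($N = -3 + \frac{13340 - 8921}{5} = -3 + \frac{1}{5} \cdot 4419 = -3 + \frac{4419}{5} = \frac{4404}{5} \approx 880.8$)
$20016 + N = 20016 + \frac{4404}{5} = \frac{104484}{5}$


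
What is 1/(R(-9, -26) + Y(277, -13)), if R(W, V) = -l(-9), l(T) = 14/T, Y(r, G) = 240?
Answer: 9/2174 ≈ 0.0041398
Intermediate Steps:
R(W, V) = 14/9 (R(W, V) = -14/(-9) = -14*(-1)/9 = -1*(-14/9) = 14/9)
1/(R(-9, -26) + Y(277, -13)) = 1/(14/9 + 240) = 1/(2174/9) = 9/2174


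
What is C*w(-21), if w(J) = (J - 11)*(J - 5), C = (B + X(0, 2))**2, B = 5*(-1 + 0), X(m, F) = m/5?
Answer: 20800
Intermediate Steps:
X(m, F) = m/5 (X(m, F) = m*(1/5) = m/5)
B = -5 (B = 5*(-1) = -5)
C = 25 (C = (-5 + (1/5)*0)**2 = (-5 + 0)**2 = (-5)**2 = 25)
w(J) = (-11 + J)*(-5 + J)
C*w(-21) = 25*(55 + (-21)**2 - 16*(-21)) = 25*(55 + 441 + 336) = 25*832 = 20800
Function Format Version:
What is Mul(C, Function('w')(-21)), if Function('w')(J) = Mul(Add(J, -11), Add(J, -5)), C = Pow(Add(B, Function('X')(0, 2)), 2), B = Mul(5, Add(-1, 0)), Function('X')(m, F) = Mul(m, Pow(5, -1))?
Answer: 20800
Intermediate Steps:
Function('X')(m, F) = Mul(Rational(1, 5), m) (Function('X')(m, F) = Mul(m, Rational(1, 5)) = Mul(Rational(1, 5), m))
B = -5 (B = Mul(5, -1) = -5)
C = 25 (C = Pow(Add(-5, Mul(Rational(1, 5), 0)), 2) = Pow(Add(-5, 0), 2) = Pow(-5, 2) = 25)
Function('w')(J) = Mul(Add(-11, J), Add(-5, J))
Mul(C, Function('w')(-21)) = Mul(25, Add(55, Pow(-21, 2), Mul(-16, -21))) = Mul(25, Add(55, 441, 336)) = Mul(25, 832) = 20800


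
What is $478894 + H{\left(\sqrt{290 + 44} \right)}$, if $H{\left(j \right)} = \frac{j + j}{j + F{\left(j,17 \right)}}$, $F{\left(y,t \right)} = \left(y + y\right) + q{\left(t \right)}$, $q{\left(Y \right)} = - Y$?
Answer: $\frac{1301157002}{2717} + \frac{34 \sqrt{334}}{2717} \approx 4.789 \cdot 10^{5}$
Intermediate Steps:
$F{\left(y,t \right)} = - t + 2 y$ ($F{\left(y,t \right)} = \left(y + y\right) - t = 2 y - t = - t + 2 y$)
$H{\left(j \right)} = \frac{2 j}{-17 + 3 j}$ ($H{\left(j \right)} = \frac{j + j}{j + \left(\left(-1\right) 17 + 2 j\right)} = \frac{2 j}{j + \left(-17 + 2 j\right)} = \frac{2 j}{-17 + 3 j}$)
$478894 + H{\left(\sqrt{290 + 44} \right)} = 478894 + \frac{2 \sqrt{290 + 44}}{-17 + 3 \sqrt{290 + 44}} = 478894 + \frac{2 \sqrt{334}}{-17 + 3 \sqrt{334}}$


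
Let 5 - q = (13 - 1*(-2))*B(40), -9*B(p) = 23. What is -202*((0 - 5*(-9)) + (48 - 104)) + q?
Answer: 6796/3 ≈ 2265.3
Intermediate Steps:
B(p) = -23/9 (B(p) = -⅑*23 = -23/9)
q = 130/3 (q = 5 - (13 - 1*(-2))*(-23)/9 = 5 - (13 + 2)*(-23)/9 = 5 - 15*(-23)/9 = 5 - 1*(-115/3) = 5 + 115/3 = 130/3 ≈ 43.333)
-202*((0 - 5*(-9)) + (48 - 104)) + q = -202*((0 - 5*(-9)) + (48 - 104)) + 130/3 = -202*((0 + 45) - 56) + 130/3 = -202*(45 - 56) + 130/3 = -202*(-11) + 130/3 = 2222 + 130/3 = 6796/3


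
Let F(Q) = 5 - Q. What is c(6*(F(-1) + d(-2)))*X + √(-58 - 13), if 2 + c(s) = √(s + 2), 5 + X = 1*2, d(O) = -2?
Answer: 6 - 3*√26 + I*√71 ≈ -9.2971 + 8.4261*I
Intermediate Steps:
X = -3 (X = -5 + 1*2 = -5 + 2 = -3)
c(s) = -2 + √(2 + s) (c(s) = -2 + √(s + 2) = -2 + √(2 + s))
c(6*(F(-1) + d(-2)))*X + √(-58 - 13) = (-2 + √(2 + 6*((5 - 1*(-1)) - 2)))*(-3) + √(-58 - 13) = (-2 + √(2 + 6*((5 + 1) - 2)))*(-3) + √(-71) = (-2 + √(2 + 6*(6 - 2)))*(-3) + I*√71 = (-2 + √(2 + 6*4))*(-3) + I*√71 = (-2 + √(2 + 24))*(-3) + I*√71 = (-2 + √26)*(-3) + I*√71 = (6 - 3*√26) + I*√71 = 6 - 3*√26 + I*√71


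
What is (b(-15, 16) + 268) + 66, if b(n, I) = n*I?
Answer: 94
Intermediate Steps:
b(n, I) = I*n
(b(-15, 16) + 268) + 66 = (16*(-15) + 268) + 66 = (-240 + 268) + 66 = 28 + 66 = 94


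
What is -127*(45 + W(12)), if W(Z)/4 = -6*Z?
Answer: 30861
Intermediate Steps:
W(Z) = -24*Z (W(Z) = 4*(-6*Z) = -24*Z)
-127*(45 + W(12)) = -127*(45 - 24*12) = -127*(45 - 288) = -127*(-243) = 30861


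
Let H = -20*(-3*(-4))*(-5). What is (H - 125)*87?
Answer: 93525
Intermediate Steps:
H = 1200 (H = -240*(-5) = -20*(-60) = 1200)
(H - 125)*87 = (1200 - 125)*87 = 1075*87 = 93525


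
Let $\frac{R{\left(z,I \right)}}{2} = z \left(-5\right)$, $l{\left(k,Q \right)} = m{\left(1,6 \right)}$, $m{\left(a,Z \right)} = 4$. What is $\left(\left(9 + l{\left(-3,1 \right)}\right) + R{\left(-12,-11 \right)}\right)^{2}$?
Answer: $17689$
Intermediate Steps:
$l{\left(k,Q \right)} = 4$
$R{\left(z,I \right)} = - 10 z$ ($R{\left(z,I \right)} = 2 z \left(-5\right) = 2 \left(- 5 z\right) = - 10 z$)
$\left(\left(9 + l{\left(-3,1 \right)}\right) + R{\left(-12,-11 \right)}\right)^{2} = \left(\left(9 + 4\right) - -120\right)^{2} = \left(13 + 120\right)^{2} = 133^{2} = 17689$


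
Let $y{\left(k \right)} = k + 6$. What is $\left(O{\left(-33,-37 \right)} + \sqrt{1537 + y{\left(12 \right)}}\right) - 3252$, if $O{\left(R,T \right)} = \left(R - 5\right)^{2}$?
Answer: $-1808 + \sqrt{1555} \approx -1768.6$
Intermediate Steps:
$y{\left(k \right)} = 6 + k$
$O{\left(R,T \right)} = \left(-5 + R\right)^{2}$
$\left(O{\left(-33,-37 \right)} + \sqrt{1537 + y{\left(12 \right)}}\right) - 3252 = \left(\left(-5 - 33\right)^{2} + \sqrt{1537 + \left(6 + 12\right)}\right) - 3252 = \left(\left(-38\right)^{2} + \sqrt{1537 + 18}\right) - 3252 = \left(1444 + \sqrt{1555}\right) - 3252 = -1808 + \sqrt{1555}$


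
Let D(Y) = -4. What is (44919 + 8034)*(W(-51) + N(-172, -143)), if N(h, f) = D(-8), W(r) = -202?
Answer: -10908318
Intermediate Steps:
N(h, f) = -4
(44919 + 8034)*(W(-51) + N(-172, -143)) = (44919 + 8034)*(-202 - 4) = 52953*(-206) = -10908318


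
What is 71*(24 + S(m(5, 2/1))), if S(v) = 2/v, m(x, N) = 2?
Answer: 1775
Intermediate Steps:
71*(24 + S(m(5, 2/1))) = 71*(24 + 2/2) = 71*(24 + 2*(½)) = 71*(24 + 1) = 71*25 = 1775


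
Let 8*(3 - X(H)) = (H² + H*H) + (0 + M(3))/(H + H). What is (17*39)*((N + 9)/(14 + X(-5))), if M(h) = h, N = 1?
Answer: 530400/863 ≈ 614.60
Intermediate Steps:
X(H) = 3 - 3/(16*H) - H²/4 (X(H) = 3 - ((H² + H*H) + (0 + 3)/(H + H))/8 = 3 - ((H² + H²) + 3/((2*H)))/8 = 3 - (2*H² + 3*(1/(2*H)))/8 = 3 - (2*H² + 3/(2*H))/8 = 3 + (-3/(16*H) - H²/4) = 3 - 3/(16*H) - H²/4)
(17*39)*((N + 9)/(14 + X(-5))) = (17*39)*((1 + 9)/(14 + (3 - 3/16/(-5) - ¼*(-5)²))) = 663*(10/(14 + (3 - 3/16*(-⅕) - ¼*25))) = 663*(10/(14 + (3 + 3/80 - 25/4))) = 663*(10/(14 - 257/80)) = 663*(10/(863/80)) = 663*(10*(80/863)) = 663*(800/863) = 530400/863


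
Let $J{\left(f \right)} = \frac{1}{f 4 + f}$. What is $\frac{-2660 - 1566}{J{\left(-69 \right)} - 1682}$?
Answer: $\frac{1457970}{580291} \approx 2.5125$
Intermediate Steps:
$J{\left(f \right)} = \frac{1}{5 f}$ ($J{\left(f \right)} = \frac{1}{4 f + f} = \frac{1}{5 f}$)
$\frac{-2660 - 1566}{J{\left(-69 \right)} - 1682} = \frac{-2660 - 1566}{\frac{1}{5 \left(-69\right)} - 1682} = - \frac{4226}{\frac{1}{5} \left(- \frac{1}{69}\right) - 1682} = - \frac{4226}{- \frac{1}{345} - 1682} = - \frac{4226}{- \frac{580291}{345}} = \left(-4226\right) \left(- \frac{345}{580291}\right) = \frac{1457970}{580291}$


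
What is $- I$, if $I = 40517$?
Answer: $-40517$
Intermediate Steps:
$- I = \left(-1\right) 40517 = -40517$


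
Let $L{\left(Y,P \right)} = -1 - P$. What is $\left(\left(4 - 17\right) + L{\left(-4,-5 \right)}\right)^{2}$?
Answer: $81$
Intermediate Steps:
$\left(\left(4 - 17\right) + L{\left(-4,-5 \right)}\right)^{2} = \left(\left(4 - 17\right) - -4\right)^{2} = \left(-13 + \left(-1 + 5\right)\right)^{2} = \left(-13 + 4\right)^{2} = \left(-9\right)^{2} = 81$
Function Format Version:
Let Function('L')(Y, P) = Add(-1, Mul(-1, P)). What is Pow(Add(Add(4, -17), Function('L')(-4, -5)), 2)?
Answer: 81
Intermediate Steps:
Pow(Add(Add(4, -17), Function('L')(-4, -5)), 2) = Pow(Add(Add(4, -17), Add(-1, Mul(-1, -5))), 2) = Pow(Add(-13, Add(-1, 5)), 2) = Pow(Add(-13, 4), 2) = Pow(-9, 2) = 81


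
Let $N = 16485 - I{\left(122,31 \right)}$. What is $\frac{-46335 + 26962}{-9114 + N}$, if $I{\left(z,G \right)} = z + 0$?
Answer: $- \frac{19373}{7249} \approx -2.6725$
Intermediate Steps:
$I{\left(z,G \right)} = z$
$N = 16363$ ($N = 16485 - 122 = 16363$)
$\frac{-46335 + 26962}{-9114 + N} = \frac{-46335 + 26962}{-9114 + 16363} = - \frac{19373}{7249}$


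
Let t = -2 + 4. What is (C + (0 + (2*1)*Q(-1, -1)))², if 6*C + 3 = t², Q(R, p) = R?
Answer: 121/36 ≈ 3.3611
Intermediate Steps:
t = 2
C = ⅙ (C = -½ + (⅙)*2² = -½ + (⅙)*4 = -½ + ⅔ = ⅙ ≈ 0.16667)
(C + (0 + (2*1)*Q(-1, -1)))² = (⅙ + (0 + (2*1)*(-1)))² = (⅙ + (0 + 2*(-1)))² = (⅙ + (0 - 2))² = (⅙ - 2)² = (-11/6)² = 121/36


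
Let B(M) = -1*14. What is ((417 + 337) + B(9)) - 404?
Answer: 336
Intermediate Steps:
B(M) = -14
((417 + 337) + B(9)) - 404 = ((417 + 337) - 14) - 404 = (754 - 14) - 404 = 740 - 404 = 336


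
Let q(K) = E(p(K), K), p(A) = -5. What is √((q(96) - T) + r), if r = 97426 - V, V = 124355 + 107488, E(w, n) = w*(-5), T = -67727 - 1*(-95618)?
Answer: I*√162283 ≈ 402.84*I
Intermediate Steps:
T = 27891 (T = -67727 + 95618 = 27891)
E(w, n) = -5*w
q(K) = 25 (q(K) = -5*(-5) = 25)
V = 231843
r = -134417 (r = 97426 - 1*231843 = 97426 - 231843 = -134417)
√((q(96) - T) + r) = √((25 - 1*27891) - 134417) = √((25 - 27891) - 134417) = √(-27866 - 134417) = √(-162283) = I*√162283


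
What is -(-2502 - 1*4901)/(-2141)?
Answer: -7403/2141 ≈ -3.4577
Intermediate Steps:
-(-2502 - 1*4901)/(-2141) = -(-2502 - 4901)*(-1)/2141 = -(-7403)*(-1)/2141 = -1*7403/2141 = -7403/2141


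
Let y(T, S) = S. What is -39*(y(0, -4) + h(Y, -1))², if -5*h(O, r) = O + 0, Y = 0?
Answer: -624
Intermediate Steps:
h(O, r) = -O/5 (h(O, r) = -(O + 0)/5 = -O/5)
-39*(y(0, -4) + h(Y, -1))² = -39*(-4 - ⅕*0)² = -39*(-4 + 0)² = -39*(-4)² = -39*16 = -624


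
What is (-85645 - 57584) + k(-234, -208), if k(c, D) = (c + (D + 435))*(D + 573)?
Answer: -145784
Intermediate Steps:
k(c, D) = (573 + D)*(435 + D + c) (k(c, D) = (c + (435 + D))*(573 + D) = (435 + D + c)*(573 + D) = (573 + D)*(435 + D + c))
(-85645 - 57584) + k(-234, -208) = (-85645 - 57584) + (249255 + (-208)² + 573*(-234) + 1008*(-208) - 208*(-234)) = -143229 + (249255 + 43264 - 134082 - 209664 + 48672) = -143229 - 2555 = -145784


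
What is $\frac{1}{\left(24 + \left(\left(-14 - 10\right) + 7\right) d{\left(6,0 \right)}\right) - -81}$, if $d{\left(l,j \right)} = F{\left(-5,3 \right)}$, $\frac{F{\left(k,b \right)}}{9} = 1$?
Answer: $- \frac{1}{48} \approx -0.020833$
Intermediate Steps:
$F{\left(k,b \right)} = 9$ ($F{\left(k,b \right)} = 9 \cdot 1 = 9$)
$d{\left(l,j \right)} = 9$
$\frac{1}{\left(24 + \left(\left(-14 - 10\right) + 7\right) d{\left(6,0 \right)}\right) - -81} = \frac{1}{\left(24 + \left(\left(-14 - 10\right) + 7\right) 9\right) - -81} = \frac{1}{\left(24 + \left(-24 + 7\right) 9\right) + 81} = \frac{1}{\left(24 - 153\right) + 81} = \frac{1}{-129 + 81} = \frac{1}{-48} = - \frac{1}{48}$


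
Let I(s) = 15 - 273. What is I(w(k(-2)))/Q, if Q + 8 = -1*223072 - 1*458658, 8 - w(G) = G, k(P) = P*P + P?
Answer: 43/113623 ≈ 0.00037844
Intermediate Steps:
k(P) = P + P² (k(P) = P² + P = P + P²)
w(G) = 8 - G
Q = -681738 (Q = -8 + (-1*223072 - 1*458658) = -8 + (-223072 - 458658) = -8 - 681730 = -681738)
I(s) = -258
I(w(k(-2)))/Q = -258/(-681738) = -258*(-1/681738) = 43/113623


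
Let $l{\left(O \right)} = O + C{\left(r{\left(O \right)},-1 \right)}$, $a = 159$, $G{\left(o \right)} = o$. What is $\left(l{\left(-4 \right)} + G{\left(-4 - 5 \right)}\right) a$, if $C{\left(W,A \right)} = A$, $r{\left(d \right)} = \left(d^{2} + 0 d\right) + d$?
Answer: $-2226$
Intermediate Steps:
$r{\left(d \right)} = d + d^{2}$ ($r{\left(d \right)} = \left(d^{2} + 0\right) + d = d^{2} + d = d + d^{2}$)
$l{\left(O \right)} = -1 + O$ ($l{\left(O \right)} = O - 1 = -1 + O$)
$\left(l{\left(-4 \right)} + G{\left(-4 - 5 \right)}\right) a = \left(\left(-1 - 4\right) - 9\right) 159 = \left(-5 - 9\right) 159 = \left(-14\right) 159 = -2226$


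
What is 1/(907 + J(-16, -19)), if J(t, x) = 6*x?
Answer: 1/793 ≈ 0.0012610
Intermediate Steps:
1/(907 + J(-16, -19)) = 1/(907 + 6*(-19)) = 1/(907 - 114) = 1/793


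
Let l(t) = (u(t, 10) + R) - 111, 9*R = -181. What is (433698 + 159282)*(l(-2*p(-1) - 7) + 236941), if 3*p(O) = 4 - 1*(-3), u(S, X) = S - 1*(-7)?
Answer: 421262282020/3 ≈ 1.4042e+11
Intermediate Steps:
u(S, X) = 7 + S (u(S, X) = S + 7 = 7 + S)
p(O) = 7/3 (p(O) = (4 - 1*(-3))/3 = (4 + 3)/3 = (1/3)*7 = 7/3)
R = -181/9 (R = (1/9)*(-181) = -181/9 ≈ -20.111)
l(t) = -1117/9 + t (l(t) = ((7 + t) - 181/9) - 111 = (-118/9 + t) - 111 = -1117/9 + t)
(433698 + 159282)*(l(-2*p(-1) - 7) + 236941) = (433698 + 159282)*((-1117/9 + (-2*7/3 - 7)) + 236941) = 592980*((-1117/9 + (-14/3 - 7)) + 236941) = 592980*((-1117/9 - 35/3) + 236941) = 592980*(-1222/9 + 236941) = 592980*(2131247/9) = 421262282020/3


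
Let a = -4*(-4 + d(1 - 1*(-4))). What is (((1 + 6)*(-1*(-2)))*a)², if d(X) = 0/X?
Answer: 50176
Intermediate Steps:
d(X) = 0
a = 16 (a = -4*(-4 + 0) = -4*(-4) = 16)
(((1 + 6)*(-1*(-2)))*a)² = (((1 + 6)*(-1*(-2)))*16)² = ((7*2)*16)² = (14*16)² = 224² = 50176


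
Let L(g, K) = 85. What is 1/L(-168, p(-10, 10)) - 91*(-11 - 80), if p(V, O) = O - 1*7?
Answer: 703886/85 ≈ 8281.0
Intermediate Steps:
p(V, O) = -7 + O (p(V, O) = O - 7 = -7 + O)
1/L(-168, p(-10, 10)) - 91*(-11 - 80) = 1/85 - 91*(-11 - 80) = 1/85 - 91*(-91) = 1/85 - 1*(-8281) = 1/85 + 8281 = 703886/85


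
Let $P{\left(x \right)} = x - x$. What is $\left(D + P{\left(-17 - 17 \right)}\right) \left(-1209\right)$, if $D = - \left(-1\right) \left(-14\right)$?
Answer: $16926$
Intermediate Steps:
$P{\left(x \right)} = 0$
$D = -14$ ($D = \left(-1\right) 14 = -14$)
$\left(D + P{\left(-17 - 17 \right)}\right) \left(-1209\right) = \left(-14 + 0\right) \left(-1209\right) = \left(-14\right) \left(-1209\right) = 16926$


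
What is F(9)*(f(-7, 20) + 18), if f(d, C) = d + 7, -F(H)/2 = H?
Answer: -324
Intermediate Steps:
F(H) = -2*H
f(d, C) = 7 + d
F(9)*(f(-7, 20) + 18) = (-2*9)*((7 - 7) + 18) = -18*(0 + 18) = -18*18 = -324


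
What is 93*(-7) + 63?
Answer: -588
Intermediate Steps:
93*(-7) + 63 = -651 + 63 = -588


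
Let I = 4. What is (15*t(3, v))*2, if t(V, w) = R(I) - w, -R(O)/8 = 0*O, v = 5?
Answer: -150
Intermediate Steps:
R(O) = 0 (R(O) = -0*O = -8*0 = 0)
t(V, w) = -w (t(V, w) = 0 - w = -w)
(15*t(3, v))*2 = (15*(-1*5))*2 = (15*(-5))*2 = -75*2 = -150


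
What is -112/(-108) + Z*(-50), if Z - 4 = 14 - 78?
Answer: 81028/27 ≈ 3001.0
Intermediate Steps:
Z = -60 (Z = 4 + (14 - 78) = 4 - 64 = -60)
-112/(-108) + Z*(-50) = -112/(-108) - 60*(-50) = -112*(-1/108) + 3000 = 28/27 + 3000 = 81028/27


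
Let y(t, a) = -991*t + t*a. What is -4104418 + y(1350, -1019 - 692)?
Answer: -7752118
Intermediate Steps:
y(t, a) = -991*t + a*t
-4104418 + y(1350, -1019 - 692) = -4104418 + 1350*(-991 + (-1019 - 692)) = -4104418 + 1350*(-991 - 1711) = -4104418 + 1350*(-2702) = -4104418 - 3647700 = -7752118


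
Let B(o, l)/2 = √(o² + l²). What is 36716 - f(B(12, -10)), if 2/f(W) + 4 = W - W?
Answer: 73433/2 ≈ 36717.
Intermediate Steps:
B(o, l) = 2*√(l² + o²) (B(o, l) = 2*√(o² + l²) = 2*√(l² + o²))
f(W) = -½ (f(W) = 2/(-4 + (W - W)) = 2/(-4 + 0) = 2/(-4) = 2*(-¼) = -½)
36716 - f(B(12, -10)) = 36716 - 1*(-½) = 36716 + ½ = 73433/2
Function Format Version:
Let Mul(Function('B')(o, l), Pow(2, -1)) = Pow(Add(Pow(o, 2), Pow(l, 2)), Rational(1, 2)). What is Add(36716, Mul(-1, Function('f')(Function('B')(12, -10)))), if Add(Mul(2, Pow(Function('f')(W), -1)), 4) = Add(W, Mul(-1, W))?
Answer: Rational(73433, 2) ≈ 36717.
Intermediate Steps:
Function('B')(o, l) = Mul(2, Pow(Add(Pow(l, 2), Pow(o, 2)), Rational(1, 2))) (Function('B')(o, l) = Mul(2, Pow(Add(Pow(o, 2), Pow(l, 2)), Rational(1, 2))) = Mul(2, Pow(Add(Pow(l, 2), Pow(o, 2)), Rational(1, 2))))
Function('f')(W) = Rational(-1, 2) (Function('f')(W) = Mul(2, Pow(Add(-4, Add(W, Mul(-1, W))), -1)) = Mul(2, Pow(Add(-4, 0), -1)) = Mul(2, Pow(-4, -1)) = Mul(2, Rational(-1, 4)) = Rational(-1, 2))
Add(36716, Mul(-1, Function('f')(Function('B')(12, -10)))) = Add(36716, Mul(-1, Rational(-1, 2))) = Add(36716, Rational(1, 2)) = Rational(73433, 2)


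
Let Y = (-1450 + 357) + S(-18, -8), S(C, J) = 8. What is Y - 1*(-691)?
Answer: -394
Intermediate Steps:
Y = -1085 (Y = (-1450 + 357) + 8 = -1093 + 8 = -1085)
Y - 1*(-691) = -1085 - 1*(-691) = -1085 + 691 = -394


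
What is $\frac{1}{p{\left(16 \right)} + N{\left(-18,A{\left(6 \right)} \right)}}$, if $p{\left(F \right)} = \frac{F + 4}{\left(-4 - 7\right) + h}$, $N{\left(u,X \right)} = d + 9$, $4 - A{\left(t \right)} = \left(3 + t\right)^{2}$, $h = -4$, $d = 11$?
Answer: $\frac{3}{56} \approx 0.053571$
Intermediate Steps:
$A{\left(t \right)} = 4 - \left(3 + t\right)^{2}$
$N{\left(u,X \right)} = 20$ ($N{\left(u,X \right)} = 11 + 9 = 20$)
$p{\left(F \right)} = - \frac{4}{15} - \frac{F}{15}$ ($p{\left(F \right)} = \frac{F + 4}{\left(-4 - 7\right) - 4} = \frac{4 + F}{\left(-4 - 7\right) - 4} = \frac{4 + F}{-11 - 4} = \frac{4 + F}{-15} = \left(4 + F\right) \left(- \frac{1}{15}\right) = - \frac{4}{15} - \frac{F}{15}$)
$\frac{1}{p{\left(16 \right)} + N{\left(-18,A{\left(6 \right)} \right)}} = \frac{1}{\left(- \frac{4}{15} - \frac{16}{15}\right) + 20} = \frac{1}{- \frac{4}{3} + 20} = \frac{1}{\frac{56}{3}} = \frac{3}{56}$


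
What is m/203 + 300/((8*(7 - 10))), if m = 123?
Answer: -4829/406 ≈ -11.894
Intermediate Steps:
m/203 + 300/((8*(7 - 10))) = 123/203 + 300/((8*(7 - 10))) = 123*(1/203) + 300/((8*(-3))) = 123/203 + 300/(-24) = 123/203 + 300*(-1/24) = 123/203 - 25/2 = -4829/406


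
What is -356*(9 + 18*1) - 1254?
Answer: -10866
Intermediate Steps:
-356*(9 + 18*1) - 1254 = -356*(9 + 18) - 1254 = -356*27 - 1254 = -9612 - 1254 = -10866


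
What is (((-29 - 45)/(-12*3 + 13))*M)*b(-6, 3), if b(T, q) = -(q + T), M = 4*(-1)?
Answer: -888/23 ≈ -38.609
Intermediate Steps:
M = -4
b(T, q) = -T - q (b(T, q) = -(T + q) = -T - q)
(((-29 - 45)/(-12*3 + 13))*M)*b(-6, 3) = (((-29 - 45)/(-12*3 + 13))*(-4))*(-1*(-6) - 1*3) = (-74/(-36 + 13)*(-4))*(6 - 3) = (-74/(-23)*(-4))*3 = (-74*(-1/23)*(-4))*3 = ((74/23)*(-4))*3 = -296/23*3 = -888/23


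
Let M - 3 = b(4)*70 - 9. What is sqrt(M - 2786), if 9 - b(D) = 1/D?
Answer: I*sqrt(8718)/2 ≈ 46.685*I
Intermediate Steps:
b(D) = 9 - 1/D
M = 1213/2 (M = 3 + ((9 - 1/4)*70 - 9) = 3 + ((35/4)*70 - 9) = 3 + (1225/2 - 9) = 3 + 1207/2 = 1213/2 ≈ 606.50)
sqrt(M - 2786) = sqrt(1213/2 - 2786) = sqrt(-4359/2) = I*sqrt(8718)/2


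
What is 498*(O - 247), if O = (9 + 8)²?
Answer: 20916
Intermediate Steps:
O = 289 (O = 17² = 289)
498*(O - 247) = 498*(289 - 247) = 498*42 = 20916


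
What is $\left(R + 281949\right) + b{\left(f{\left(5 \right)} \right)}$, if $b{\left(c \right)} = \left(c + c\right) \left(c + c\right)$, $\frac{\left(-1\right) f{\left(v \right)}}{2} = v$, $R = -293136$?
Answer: $-10787$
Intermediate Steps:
$f{\left(v \right)} = - 2 v$
$b{\left(c \right)} = 4 c^{2}$ ($b{\left(c \right)} = 2 c 2 c = 4 c^{2}$)
$\left(R + 281949\right) + b{\left(f{\left(5 \right)} \right)} = \left(-293136 + 281949\right) + 4 \left(\left(-2\right) 5\right)^{2} = -11187 + 4 \left(-10\right)^{2} = -11187 + 4 \cdot 100 = -11187 + 400 = -10787$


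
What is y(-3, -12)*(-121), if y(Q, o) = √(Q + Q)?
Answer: -121*I*√6 ≈ -296.39*I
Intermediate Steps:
y(Q, o) = √2*√Q (y(Q, o) = √(2*Q) = √2*√Q)
y(-3, -12)*(-121) = (√2*√(-3))*(-121) = (√2*(I*√3))*(-121) = (I*√6)*(-121) = -121*I*√6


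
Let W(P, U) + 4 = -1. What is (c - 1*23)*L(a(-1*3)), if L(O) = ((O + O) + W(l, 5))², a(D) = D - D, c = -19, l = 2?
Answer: -1050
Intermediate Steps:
a(D) = 0
W(P, U) = -5 (W(P, U) = -4 - 1 = -5)
L(O) = (-5 + 2*O)² (L(O) = ((O + O) - 5)² = (2*O - 5)² = (-5 + 2*O)²)
(c - 1*23)*L(a(-1*3)) = (-19 - 1*23)*(-5 + 2*0)² = (-19 - 23)*(-5 + 0)² = -42*(-5)² = -42*25 = -1050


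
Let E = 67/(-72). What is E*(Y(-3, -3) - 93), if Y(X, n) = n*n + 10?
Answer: 2479/36 ≈ 68.861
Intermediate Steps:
E = -67/72 (E = 67*(-1/72) = -67/72 ≈ -0.93056)
Y(X, n) = 10 + n² (Y(X, n) = n² + 10 = 10 + n²)
E*(Y(-3, -3) - 93) = -67*((10 + (-3)²) - 93)/72 = -67*((10 + 9) - 93)/72 = -67*(19 - 93)/72 = -67/72*(-74) = 2479/36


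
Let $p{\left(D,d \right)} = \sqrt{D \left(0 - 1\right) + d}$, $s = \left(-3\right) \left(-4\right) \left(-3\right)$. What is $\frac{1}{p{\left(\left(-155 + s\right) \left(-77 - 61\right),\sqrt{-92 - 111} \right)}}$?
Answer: $\frac{1}{\sqrt{-26358 + i \sqrt{203}}} \approx 1.66 \cdot 10^{-6} - 0.0061595 i$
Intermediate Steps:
$s = -36$ ($s = 12 \left(-3\right) = -36$)
$p{\left(D,d \right)} = \sqrt{d - D}$ ($p{\left(D,d \right)} = \sqrt{D \left(-1\right) + d} = \sqrt{- D + d} = \sqrt{d - D}$)
$\frac{1}{p{\left(\left(-155 + s\right) \left(-77 - 61\right),\sqrt{-92 - 111} \right)}} = \frac{1}{\sqrt{\sqrt{-92 - 111} - \left(-155 - 36\right) \left(-77 - 61\right)}} = \frac{1}{\sqrt{\sqrt{-203} - \left(-191\right) \left(-138\right)}} = \frac{1}{\sqrt{i \sqrt{203} - 26358}} = \frac{1}{\sqrt{-26358 + i \sqrt{203}}}$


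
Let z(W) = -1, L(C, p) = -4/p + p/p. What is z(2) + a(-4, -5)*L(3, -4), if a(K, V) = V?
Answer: -11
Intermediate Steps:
L(C, p) = 1 - 4/p (L(C, p) = -4/p + 1 = 1 - 4/p)
z(2) + a(-4, -5)*L(3, -4) = -1 - 5*(-4 - 4)/(-4) = -1 - (-5)*(-8)/4 = -1 - 5*2 = -1 - 10 = -11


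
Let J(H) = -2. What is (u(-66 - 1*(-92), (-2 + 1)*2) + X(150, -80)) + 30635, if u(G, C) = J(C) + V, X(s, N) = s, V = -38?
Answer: 30745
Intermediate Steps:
u(G, C) = -40 (u(G, C) = -2 - 38 = -40)
(u(-66 - 1*(-92), (-2 + 1)*2) + X(150, -80)) + 30635 = (-40 + 150) + 30635 = 110 + 30635 = 30745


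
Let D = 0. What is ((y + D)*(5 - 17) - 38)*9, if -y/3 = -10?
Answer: -3582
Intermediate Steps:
y = 30 (y = -3*(-10) = 30)
((y + D)*(5 - 17) - 38)*9 = ((30 + 0)*(5 - 17) - 38)*9 = (30*(-12) - 38)*9 = (-360 - 38)*9 = -398*9 = -3582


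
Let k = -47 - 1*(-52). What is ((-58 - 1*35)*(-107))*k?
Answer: 49755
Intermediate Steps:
k = 5 (k = -47 + 52 = 5)
((-58 - 1*35)*(-107))*k = ((-58 - 1*35)*(-107))*5 = ((-58 - 35)*(-107))*5 = -93*(-107)*5 = 9951*5 = 49755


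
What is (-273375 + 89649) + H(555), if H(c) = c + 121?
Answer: -183050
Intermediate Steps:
H(c) = 121 + c
(-273375 + 89649) + H(555) = (-273375 + 89649) + (121 + 555) = -183726 + 676 = -183050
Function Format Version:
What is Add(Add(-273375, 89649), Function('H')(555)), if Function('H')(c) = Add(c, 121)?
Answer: -183050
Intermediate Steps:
Function('H')(c) = Add(121, c)
Add(Add(-273375, 89649), Function('H')(555)) = Add(Add(-273375, 89649), Add(121, 555)) = Add(-183726, 676) = -183050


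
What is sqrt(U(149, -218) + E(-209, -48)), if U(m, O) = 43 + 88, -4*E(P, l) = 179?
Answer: sqrt(345)/2 ≈ 9.2871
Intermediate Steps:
E(P, l) = -179/4 (E(P, l) = -1/4*179 = -179/4)
U(m, O) = 131
sqrt(U(149, -218) + E(-209, -48)) = sqrt(131 - 179/4) = sqrt(345/4) = sqrt(345)/2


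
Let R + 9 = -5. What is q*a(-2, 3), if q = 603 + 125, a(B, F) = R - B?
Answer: -8736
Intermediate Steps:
R = -14 (R = -9 - 5 = -14)
a(B, F) = -14 - B
q = 728
q*a(-2, 3) = 728*(-14 - 1*(-2)) = 728*(-14 + 2) = 728*(-12) = -8736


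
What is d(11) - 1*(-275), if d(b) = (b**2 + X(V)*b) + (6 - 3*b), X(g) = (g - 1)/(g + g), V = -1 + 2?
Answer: 369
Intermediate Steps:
V = 1
X(g) = (-1 + g)/(2*g) (X(g) = (-1 + g)/((2*g)) = (-1 + g)*(1/(2*g)) = (-1 + g)/(2*g))
d(b) = 6 + b**2 - 3*b (d(b) = (b**2 + ((1/2)*(-1 + 1)/1)*b) + (6 - 3*b) = (b**2 + ((1/2)*1*0)*b) + (6 - 3*b) = (b**2 + 0*b) + (6 - 3*b) = (b**2 + 0) + (6 - 3*b) = b**2 + (6 - 3*b) = 6 + b**2 - 3*b)
d(11) - 1*(-275) = (6 + 11**2 - 3*11) - 1*(-275) = (6 + 121 - 33) + 275 = 94 + 275 = 369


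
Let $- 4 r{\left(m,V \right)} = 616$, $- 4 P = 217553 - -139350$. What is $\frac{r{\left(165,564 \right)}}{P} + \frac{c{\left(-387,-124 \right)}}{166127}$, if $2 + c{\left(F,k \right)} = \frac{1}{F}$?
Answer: $\frac{39326747959}{22945703951547} \approx 0.0017139$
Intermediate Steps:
$P = - \frac{356903}{4}$ ($P = - \frac{217553 - -139350}{4} = - \frac{217553 + 139350}{4} = \left(- \frac{1}{4}\right) 356903 = - \frac{356903}{4} \approx -89226.0$)
$r{\left(m,V \right)} = -154$ ($r{\left(m,V \right)} = \left(- \frac{1}{4}\right) 616 = -154$)
$c{\left(F,k \right)} = -2 + \frac{1}{F}$
$\frac{r{\left(165,564 \right)}}{P} + \frac{c{\left(-387,-124 \right)}}{166127} = - \frac{154}{- \frac{356903}{4}} + \frac{-2 + \frac{1}{-387}}{166127} = \left(-154\right) \left(- \frac{4}{356903}\right) + \left(-2 - \frac{1}{387}\right) \frac{1}{166127} = \frac{616}{356903} - \frac{775}{64291149} = \frac{39326747959}{22945703951547}$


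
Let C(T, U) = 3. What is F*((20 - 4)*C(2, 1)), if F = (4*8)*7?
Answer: 10752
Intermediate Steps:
F = 224 (F = 32*7 = 224)
F*((20 - 4)*C(2, 1)) = 224*((20 - 4)*3) = 224*(16*3) = 224*48 = 10752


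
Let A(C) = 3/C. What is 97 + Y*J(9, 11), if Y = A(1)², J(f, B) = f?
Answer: 178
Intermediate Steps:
Y = 9 (Y = (3/1)² = (3*1)² = 3² = 9)
97 + Y*J(9, 11) = 97 + 9*9 = 97 + 81 = 178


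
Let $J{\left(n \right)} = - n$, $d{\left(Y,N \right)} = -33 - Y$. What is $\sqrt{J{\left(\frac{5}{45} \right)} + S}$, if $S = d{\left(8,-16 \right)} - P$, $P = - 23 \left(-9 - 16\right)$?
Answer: $\frac{i \sqrt{5545}}{3} \approx 24.822 i$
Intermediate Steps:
$P = 575$ ($P = \left(-23\right) \left(-25\right) = 575$)
$S = -616$ ($S = \left(-33 - 8\right) - 575 = -41 - 575 = -616$)
$\sqrt{J{\left(\frac{5}{45} \right)} + S} = \sqrt{- \frac{5}{45} - 616} = \sqrt{\left(-1\right) \frac{1}{9} - 616} = \sqrt{- \frac{1}{9} - 616} = \sqrt{- \frac{5545}{9}} = \frac{i \sqrt{5545}}{3}$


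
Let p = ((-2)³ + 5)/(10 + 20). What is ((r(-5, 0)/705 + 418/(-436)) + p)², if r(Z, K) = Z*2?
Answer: 6797507809/5905154025 ≈ 1.1511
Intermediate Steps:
r(Z, K) = 2*Z
p = -⅒ (p = (-8 + 5)/30 = (1/30)*(-3) = -⅒ ≈ -0.10000)
((r(-5, 0)/705 + 418/(-436)) + p)² = (((2*(-5))/705 + 418/(-436)) - ⅒)² = ((-10*1/705 + 418*(-1/436)) - ⅒)² = ((-2/141 - 209/218) - ⅒)² = (-29905/30738 - ⅒)² = (-82447/76845)² = 6797507809/5905154025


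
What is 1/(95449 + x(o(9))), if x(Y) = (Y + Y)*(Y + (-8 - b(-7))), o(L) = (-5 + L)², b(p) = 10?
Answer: 1/95385 ≈ 1.0484e-5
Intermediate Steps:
x(Y) = 2*Y*(-18 + Y) (x(Y) = (Y + Y)*(Y + (-8 - 1*10)) = (2*Y)*(Y + (-8 - 10)) = (2*Y)*(Y - 18) = (2*Y)*(-18 + Y) = 2*Y*(-18 + Y))
1/(95449 + x(o(9))) = 1/(95449 + 2*(-5 + 9)²*(-18 + (-5 + 9)²)) = 1/(95449 + 2*4²*(-18 + 4²)) = 1/(95449 + 2*16*(-18 + 16)) = 1/(95449 + 2*16*(-2)) = 1/(95449 - 64) = 1/95385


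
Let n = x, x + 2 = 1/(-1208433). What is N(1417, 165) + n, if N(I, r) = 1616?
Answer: 1950410861/1208433 ≈ 1614.0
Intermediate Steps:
x = -2416867/1208433 (x = -2 + 1/(-1208433) = -2 - 1/1208433 = -2416867/1208433 ≈ -2.0000)
n = -2416867/1208433 ≈ -2.0000
N(1417, 165) + n = 1616 - 2416867/1208433 = 1950410861/1208433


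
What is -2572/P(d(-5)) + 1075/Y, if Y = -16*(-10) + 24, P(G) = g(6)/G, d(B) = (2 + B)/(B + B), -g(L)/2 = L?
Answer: 64531/920 ≈ 70.142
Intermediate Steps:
g(L) = -2*L
d(B) = (2 + B)/(2*B) (d(B) = (2 + B)/((2*B)) = (2 + B)*(1/(2*B)) = (2 + B)/(2*B))
P(G) = -12/G (P(G) = (-2*6)/G = -12/G)
Y = 184 (Y = 160 + 24 = 184)
-2572/P(d(-5)) + 1075/Y = -2572/((-12*(-10/(2 - 5)))) + 1075/184 = -2572/((-12/((1/2)*(-1/5)*(-3)))) + 1075*(1/184) = -2572/((-12/3/10)) + 1075/184 = -2572/((-12*10/3)) + 1075/184 = -2572/(-40) + 1075/184 = -2572*(-1/40) + 1075/184 = 643/10 + 1075/184 = 64531/920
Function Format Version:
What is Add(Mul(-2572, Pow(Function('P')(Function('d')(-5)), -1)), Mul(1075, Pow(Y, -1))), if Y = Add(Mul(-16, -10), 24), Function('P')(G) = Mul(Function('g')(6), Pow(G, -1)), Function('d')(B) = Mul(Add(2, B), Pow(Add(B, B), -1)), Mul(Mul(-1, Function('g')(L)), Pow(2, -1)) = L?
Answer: Rational(64531, 920) ≈ 70.142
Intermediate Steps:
Function('g')(L) = Mul(-2, L)
Function('d')(B) = Mul(Rational(1, 2), Pow(B, -1), Add(2, B)) (Function('d')(B) = Mul(Add(2, B), Pow(Mul(2, B), -1)) = Mul(Add(2, B), Mul(Rational(1, 2), Pow(B, -1))) = Mul(Rational(1, 2), Pow(B, -1), Add(2, B)))
Function('P')(G) = Mul(-12, Pow(G, -1)) (Function('P')(G) = Mul(Mul(-2, 6), Pow(G, -1)) = Mul(-12, Pow(G, -1)))
Y = 184 (Y = Add(160, 24) = 184)
Add(Mul(-2572, Pow(Function('P')(Function('d')(-5)), -1)), Mul(1075, Pow(Y, -1))) = Add(Mul(-2572, Pow(Mul(-12, Pow(Mul(Rational(1, 2), Pow(-5, -1), Add(2, -5)), -1)), -1)), Mul(1075, Pow(184, -1))) = Add(Mul(-2572, Pow(Mul(-12, Pow(Mul(Rational(1, 2), Rational(-1, 5), -3), -1)), -1)), Mul(1075, Rational(1, 184))) = Add(Mul(-2572, Pow(Mul(-12, Pow(Rational(3, 10), -1)), -1)), Rational(1075, 184)) = Add(Mul(-2572, Pow(Mul(-12, Rational(10, 3)), -1)), Rational(1075, 184)) = Add(Mul(-2572, Pow(-40, -1)), Rational(1075, 184)) = Add(Mul(-2572, Rational(-1, 40)), Rational(1075, 184)) = Add(Rational(643, 10), Rational(1075, 184)) = Rational(64531, 920)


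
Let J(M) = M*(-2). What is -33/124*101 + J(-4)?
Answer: -2341/124 ≈ -18.879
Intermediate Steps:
J(M) = -2*M
-33/124*101 + J(-4) = -33/124*101 - 2*(-4) = -33*1/124*101 + 8 = -33/124*101 + 8 = -3333/124 + 8 = -2341/124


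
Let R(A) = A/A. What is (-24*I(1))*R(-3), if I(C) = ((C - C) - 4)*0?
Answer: 0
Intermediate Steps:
R(A) = 1
I(C) = 0 (I(C) = (0 - 4)*0 = -4*0 = 0)
(-24*I(1))*R(-3) = -24*0*1 = 0*1 = 0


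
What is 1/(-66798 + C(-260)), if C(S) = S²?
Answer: 1/802 ≈ 0.0012469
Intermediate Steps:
1/(-66798 + C(-260)) = 1/(-66798 + (-260)²) = 1/(-66798 + 67600) = 1/802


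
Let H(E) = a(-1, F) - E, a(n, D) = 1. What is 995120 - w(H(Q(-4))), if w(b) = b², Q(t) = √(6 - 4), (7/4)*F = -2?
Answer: 995117 + 2*√2 ≈ 9.9512e+5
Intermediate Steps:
F = -8/7 (F = (4/7)*(-2) = -8/7 ≈ -1.1429)
Q(t) = √2
H(E) = 1 - E
995120 - w(H(Q(-4))) = 995120 - (1 - √2)²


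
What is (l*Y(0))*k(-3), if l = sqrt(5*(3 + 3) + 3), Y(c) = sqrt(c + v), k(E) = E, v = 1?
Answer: -3*sqrt(33) ≈ -17.234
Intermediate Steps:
Y(c) = sqrt(1 + c) (Y(c) = sqrt(c + 1) = sqrt(1 + c))
l = sqrt(33) (l = sqrt(5*6 + 3) = sqrt(30 + 3) = sqrt(33) ≈ 5.7446)
(l*Y(0))*k(-3) = (sqrt(33)*sqrt(1 + 0))*(-3) = (sqrt(33)*sqrt(1))*(-3) = (sqrt(33)*1)*(-3) = sqrt(33)*(-3) = -3*sqrt(33)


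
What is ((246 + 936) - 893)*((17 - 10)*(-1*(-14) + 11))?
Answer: 50575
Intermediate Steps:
((246 + 936) - 893)*((17 - 10)*(-1*(-14) + 11)) = (1182 - 893)*(7*(14 + 11)) = 289*(7*25) = 289*175 = 50575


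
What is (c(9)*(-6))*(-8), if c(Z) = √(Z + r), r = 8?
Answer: 48*√17 ≈ 197.91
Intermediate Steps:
c(Z) = √(8 + Z) (c(Z) = √(Z + 8) = √(8 + Z))
(c(9)*(-6))*(-8) = (√(8 + 9)*(-6))*(-8) = (√17*(-6))*(-8) = -6*√17*(-8) = 48*√17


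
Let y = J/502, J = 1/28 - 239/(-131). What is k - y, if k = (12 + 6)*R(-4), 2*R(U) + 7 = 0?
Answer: -116010991/1841336 ≈ -63.004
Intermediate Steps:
J = 6823/3668 (J = 1*(1/28) - 239*(-1/131) = 1/28 + 239/131 = 6823/3668 ≈ 1.8601)
R(U) = -7/2 (R(U) = -7/2 + (1/2)*0 = -7/2 + 0 = -7/2)
y = 6823/1841336 (y = (6823/3668)/502 = (6823/3668)*(1/502) = 6823/1841336 ≈ 0.0037055)
k = -63 (k = (12 + 6)*(-7/2) = 18*(-7/2) = -63)
k - y = -63 - 1*6823/1841336 = -63 - 6823/1841336 = -116010991/1841336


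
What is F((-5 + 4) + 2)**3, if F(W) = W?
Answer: 1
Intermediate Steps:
F((-5 + 4) + 2)**3 = ((-5 + 4) + 2)**3 = (-1 + 2)**3 = 1**3 = 1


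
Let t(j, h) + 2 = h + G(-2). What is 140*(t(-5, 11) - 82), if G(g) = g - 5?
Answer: -11200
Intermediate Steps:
G(g) = -5 + g
t(j, h) = -9 + h (t(j, h) = -2 + (h + (-5 - 2)) = -2 + (h - 7) = -2 + (-7 + h) = -9 + h)
140*(t(-5, 11) - 82) = 140*((-9 + 11) - 82) = 140*(2 - 82) = 140*(-80) = -11200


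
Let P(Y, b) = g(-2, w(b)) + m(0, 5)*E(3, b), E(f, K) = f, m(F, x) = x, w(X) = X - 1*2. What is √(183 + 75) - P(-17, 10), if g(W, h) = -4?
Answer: -11 + √258 ≈ 5.0624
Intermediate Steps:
w(X) = -2 + X (w(X) = X - 2 = -2 + X)
P(Y, b) = 11 (P(Y, b) = -4 + 5*3 = -4 + 15 = 11)
√(183 + 75) - P(-17, 10) = √(183 + 75) - 1*11 = √258 - 11 = -11 + √258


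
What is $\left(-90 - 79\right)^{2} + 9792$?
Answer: $38353$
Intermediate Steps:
$\left(-90 - 79\right)^{2} + 9792 = \left(-169\right)^{2} + 9792 = 28561 + 9792 = 38353$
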